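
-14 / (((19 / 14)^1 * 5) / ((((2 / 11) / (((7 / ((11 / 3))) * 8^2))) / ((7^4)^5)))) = -1 / 25989481022650766040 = -0.00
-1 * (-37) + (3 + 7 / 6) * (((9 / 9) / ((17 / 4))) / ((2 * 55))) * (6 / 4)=13843 / 374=37.01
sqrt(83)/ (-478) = -sqrt(83)/ 478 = -0.02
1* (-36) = -36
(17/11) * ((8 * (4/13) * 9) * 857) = 4195872/143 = 29341.76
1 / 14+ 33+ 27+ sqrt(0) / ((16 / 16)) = 841 / 14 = 60.07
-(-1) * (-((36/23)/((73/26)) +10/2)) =-9331/1679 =-5.56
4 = 4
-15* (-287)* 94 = 404670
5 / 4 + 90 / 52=155 / 52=2.98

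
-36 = -36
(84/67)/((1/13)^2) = 14196/67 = 211.88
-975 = -975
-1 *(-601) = 601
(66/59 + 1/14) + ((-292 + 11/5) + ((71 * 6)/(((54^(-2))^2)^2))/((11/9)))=1144859622667628749571/45430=25200519979476749.94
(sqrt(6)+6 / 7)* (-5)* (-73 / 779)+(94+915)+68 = 365* sqrt(6) / 779+5875071 / 5453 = 1078.55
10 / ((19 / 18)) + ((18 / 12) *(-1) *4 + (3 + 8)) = 275 / 19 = 14.47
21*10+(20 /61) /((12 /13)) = 38495 /183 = 210.36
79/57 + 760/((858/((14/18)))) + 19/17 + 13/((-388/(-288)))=1553488282/120968991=12.84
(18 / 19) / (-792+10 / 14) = -126 / 105241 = -0.00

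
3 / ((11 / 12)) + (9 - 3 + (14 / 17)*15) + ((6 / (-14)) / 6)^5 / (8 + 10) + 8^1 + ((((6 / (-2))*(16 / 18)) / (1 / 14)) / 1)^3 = -282434999328049 / 5430946752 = -52004.74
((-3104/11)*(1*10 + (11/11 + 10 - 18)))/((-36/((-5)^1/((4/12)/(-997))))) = 3868360/11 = 351669.09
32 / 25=1.28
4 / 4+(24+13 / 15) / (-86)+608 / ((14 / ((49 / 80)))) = 35231 / 1290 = 27.31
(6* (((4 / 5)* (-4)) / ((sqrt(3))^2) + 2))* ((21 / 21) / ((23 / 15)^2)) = 1260 / 529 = 2.38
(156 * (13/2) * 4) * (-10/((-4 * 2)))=5070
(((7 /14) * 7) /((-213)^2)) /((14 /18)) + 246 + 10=2580993 /10082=256.00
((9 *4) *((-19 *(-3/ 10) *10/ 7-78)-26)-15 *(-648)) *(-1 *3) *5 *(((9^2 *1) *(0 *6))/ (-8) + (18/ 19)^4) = -69101501760/ 912247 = -75748.68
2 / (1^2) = 2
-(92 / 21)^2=-19.19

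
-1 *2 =-2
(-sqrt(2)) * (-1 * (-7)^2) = 49 * sqrt(2) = 69.30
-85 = -85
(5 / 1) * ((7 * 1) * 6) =210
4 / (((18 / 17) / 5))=170 / 9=18.89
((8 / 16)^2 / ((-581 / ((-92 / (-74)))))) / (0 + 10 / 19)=-437 / 429940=-0.00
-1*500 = -500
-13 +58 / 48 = -283 / 24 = -11.79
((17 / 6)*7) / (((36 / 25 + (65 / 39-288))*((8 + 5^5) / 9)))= -26775 / 133885622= -0.00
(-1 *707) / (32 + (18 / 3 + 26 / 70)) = -24745 / 1343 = -18.43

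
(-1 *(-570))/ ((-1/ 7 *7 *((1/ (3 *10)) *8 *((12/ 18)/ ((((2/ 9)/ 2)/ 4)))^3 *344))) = -475/ 1056768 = -0.00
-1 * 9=-9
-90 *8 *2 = -1440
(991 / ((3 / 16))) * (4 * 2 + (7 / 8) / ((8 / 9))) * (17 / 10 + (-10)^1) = -9459095 / 24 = -394128.96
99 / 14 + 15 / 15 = 8.07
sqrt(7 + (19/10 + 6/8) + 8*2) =3*sqrt(285)/10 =5.06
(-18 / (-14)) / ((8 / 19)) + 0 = 171 / 56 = 3.05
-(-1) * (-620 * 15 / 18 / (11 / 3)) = -1550 / 11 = -140.91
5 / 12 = 0.42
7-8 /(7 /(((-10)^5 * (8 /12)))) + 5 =1600252 /21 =76202.48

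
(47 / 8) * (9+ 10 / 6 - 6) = 329 / 12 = 27.42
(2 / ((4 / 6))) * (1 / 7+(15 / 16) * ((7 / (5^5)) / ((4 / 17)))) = 127497 / 280000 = 0.46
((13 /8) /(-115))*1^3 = -0.01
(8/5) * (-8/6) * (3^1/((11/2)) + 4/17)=-4672/2805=-1.67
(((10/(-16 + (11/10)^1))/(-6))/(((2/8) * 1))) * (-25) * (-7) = 35000/447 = 78.30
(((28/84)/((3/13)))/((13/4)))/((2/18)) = 4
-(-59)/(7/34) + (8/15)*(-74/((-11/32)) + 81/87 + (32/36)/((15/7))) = 1818231874/4521825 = 402.10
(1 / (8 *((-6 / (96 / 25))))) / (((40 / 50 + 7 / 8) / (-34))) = 1.62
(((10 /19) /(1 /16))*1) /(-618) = -80 /5871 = -0.01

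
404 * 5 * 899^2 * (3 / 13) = 4897698060 / 13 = 376746004.62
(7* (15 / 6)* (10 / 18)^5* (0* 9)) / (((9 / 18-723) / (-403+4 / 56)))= 0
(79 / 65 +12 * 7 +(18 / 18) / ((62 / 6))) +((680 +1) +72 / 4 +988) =3571209 / 2015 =1772.31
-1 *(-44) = 44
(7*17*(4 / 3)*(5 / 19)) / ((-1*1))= -2380 / 57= -41.75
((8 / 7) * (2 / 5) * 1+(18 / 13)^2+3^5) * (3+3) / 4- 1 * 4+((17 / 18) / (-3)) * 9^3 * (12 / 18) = 2496857 / 11830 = 211.06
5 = 5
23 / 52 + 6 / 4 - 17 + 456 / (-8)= -3747 / 52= -72.06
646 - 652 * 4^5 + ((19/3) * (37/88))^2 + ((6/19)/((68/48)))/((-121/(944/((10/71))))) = -75077696460209/112559040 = -667007.26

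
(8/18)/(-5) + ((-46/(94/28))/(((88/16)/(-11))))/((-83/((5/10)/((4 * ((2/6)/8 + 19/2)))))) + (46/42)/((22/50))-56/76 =97576752337/58812314715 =1.66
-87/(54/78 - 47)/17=1131/10234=0.11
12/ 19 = 0.63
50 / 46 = 25 / 23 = 1.09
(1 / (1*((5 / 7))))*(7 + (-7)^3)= -2352 / 5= -470.40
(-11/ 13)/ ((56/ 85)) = -935/ 728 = -1.28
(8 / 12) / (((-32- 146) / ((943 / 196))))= -943 / 52332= -0.02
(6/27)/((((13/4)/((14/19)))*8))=14/2223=0.01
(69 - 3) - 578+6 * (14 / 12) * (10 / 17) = -8634 / 17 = -507.88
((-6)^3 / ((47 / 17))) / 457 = -3672 / 21479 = -0.17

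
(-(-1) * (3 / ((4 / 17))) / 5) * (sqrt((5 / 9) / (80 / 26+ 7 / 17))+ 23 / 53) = 17 * sqrt(851955) / 15420+ 1173 / 1060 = 2.12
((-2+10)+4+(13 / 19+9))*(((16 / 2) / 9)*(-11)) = -36256 / 171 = -212.02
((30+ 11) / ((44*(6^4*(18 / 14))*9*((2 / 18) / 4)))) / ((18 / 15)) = 1435 / 769824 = 0.00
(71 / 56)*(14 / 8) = 71 / 32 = 2.22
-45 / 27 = -5 / 3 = -1.67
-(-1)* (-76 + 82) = 6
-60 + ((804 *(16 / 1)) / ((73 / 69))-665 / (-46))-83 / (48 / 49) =969429131 / 80592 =12028.85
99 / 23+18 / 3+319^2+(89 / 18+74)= 42166003 / 414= 101850.25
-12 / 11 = -1.09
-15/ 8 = -1.88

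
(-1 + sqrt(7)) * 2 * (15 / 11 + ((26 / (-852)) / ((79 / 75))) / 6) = -1006045 / 370194 + 1006045 * sqrt(7) / 370194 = 4.47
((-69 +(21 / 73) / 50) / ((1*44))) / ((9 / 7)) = -195867 / 160600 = -1.22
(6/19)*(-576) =-3456/19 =-181.89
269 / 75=3.59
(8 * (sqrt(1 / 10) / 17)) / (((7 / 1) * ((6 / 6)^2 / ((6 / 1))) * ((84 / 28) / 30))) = 48 * sqrt(10) / 119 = 1.28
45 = 45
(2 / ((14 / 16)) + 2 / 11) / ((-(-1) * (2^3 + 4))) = 95 / 462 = 0.21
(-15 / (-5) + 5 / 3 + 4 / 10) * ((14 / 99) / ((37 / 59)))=62776 / 54945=1.14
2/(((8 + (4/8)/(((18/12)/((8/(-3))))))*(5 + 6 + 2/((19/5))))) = 57/2336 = 0.02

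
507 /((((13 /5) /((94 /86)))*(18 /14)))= 21385 /129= 165.78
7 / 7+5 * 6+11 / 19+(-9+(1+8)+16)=904 / 19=47.58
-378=-378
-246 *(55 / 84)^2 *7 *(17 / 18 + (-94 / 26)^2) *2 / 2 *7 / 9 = -5287805875 / 657072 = -8047.53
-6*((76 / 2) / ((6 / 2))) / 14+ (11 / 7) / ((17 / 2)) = -624 / 119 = -5.24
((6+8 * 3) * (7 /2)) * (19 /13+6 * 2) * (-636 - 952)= -29179500 /13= -2244576.92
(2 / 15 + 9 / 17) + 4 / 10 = 271 / 255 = 1.06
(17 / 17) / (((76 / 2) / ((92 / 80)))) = 23 / 760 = 0.03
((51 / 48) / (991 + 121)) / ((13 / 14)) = 119 / 115648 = 0.00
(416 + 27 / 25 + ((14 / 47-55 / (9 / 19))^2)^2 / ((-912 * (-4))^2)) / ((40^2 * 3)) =4586522016351280277353 / 51127243061432647680000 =0.09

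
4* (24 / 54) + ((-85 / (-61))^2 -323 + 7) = -10457963 / 33489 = -312.28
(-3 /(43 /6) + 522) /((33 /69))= 515844 /473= 1090.58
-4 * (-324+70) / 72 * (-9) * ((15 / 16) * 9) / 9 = -1905 / 16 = -119.06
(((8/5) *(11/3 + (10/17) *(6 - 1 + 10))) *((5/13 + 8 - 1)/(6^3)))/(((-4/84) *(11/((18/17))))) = -21952/15895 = -1.38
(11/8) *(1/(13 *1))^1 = 11/104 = 0.11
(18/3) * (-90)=-540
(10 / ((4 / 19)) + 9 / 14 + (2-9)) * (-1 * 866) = -249408 / 7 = -35629.71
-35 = -35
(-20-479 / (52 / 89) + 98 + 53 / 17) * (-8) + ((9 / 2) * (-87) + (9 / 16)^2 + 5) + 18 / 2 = 313006189 / 56576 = 5532.49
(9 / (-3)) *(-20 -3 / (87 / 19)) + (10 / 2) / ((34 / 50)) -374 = -150208 / 493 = -304.68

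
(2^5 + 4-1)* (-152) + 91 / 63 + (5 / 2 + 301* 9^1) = -46927 / 18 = -2607.06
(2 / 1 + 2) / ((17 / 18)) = 72 / 17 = 4.24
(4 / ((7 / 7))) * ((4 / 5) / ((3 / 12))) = 12.80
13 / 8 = 1.62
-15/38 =-0.39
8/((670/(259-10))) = 996/335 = 2.97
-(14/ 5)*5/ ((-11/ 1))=14/ 11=1.27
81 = 81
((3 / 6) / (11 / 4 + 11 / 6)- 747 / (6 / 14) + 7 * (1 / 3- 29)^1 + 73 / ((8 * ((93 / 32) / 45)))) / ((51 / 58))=-534678626 / 260865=-2049.64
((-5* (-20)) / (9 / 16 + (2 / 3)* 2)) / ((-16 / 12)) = -3600 / 91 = -39.56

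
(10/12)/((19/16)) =40/57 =0.70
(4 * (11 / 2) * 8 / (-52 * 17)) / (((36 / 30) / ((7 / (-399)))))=110 / 37791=0.00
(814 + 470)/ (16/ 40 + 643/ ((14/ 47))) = 89880/ 151133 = 0.59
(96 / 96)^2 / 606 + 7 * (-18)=-76355 / 606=-126.00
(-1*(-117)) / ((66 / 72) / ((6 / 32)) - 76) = -1053 / 640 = -1.65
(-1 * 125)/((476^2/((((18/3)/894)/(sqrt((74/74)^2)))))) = -0.00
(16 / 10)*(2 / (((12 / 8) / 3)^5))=512 / 5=102.40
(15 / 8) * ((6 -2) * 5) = 75 / 2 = 37.50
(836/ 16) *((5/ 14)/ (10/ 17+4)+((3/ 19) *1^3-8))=-1772023/ 4368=-405.68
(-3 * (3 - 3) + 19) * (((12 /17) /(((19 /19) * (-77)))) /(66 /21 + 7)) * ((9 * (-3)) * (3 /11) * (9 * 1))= 166212 /146047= 1.14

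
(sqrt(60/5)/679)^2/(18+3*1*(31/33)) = 0.00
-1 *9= -9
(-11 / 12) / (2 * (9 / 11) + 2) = -0.25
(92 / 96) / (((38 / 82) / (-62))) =-29233 / 228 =-128.21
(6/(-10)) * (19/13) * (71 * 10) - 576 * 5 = -45534/13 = -3502.62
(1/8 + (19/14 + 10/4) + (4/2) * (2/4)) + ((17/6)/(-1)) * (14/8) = 1/42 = 0.02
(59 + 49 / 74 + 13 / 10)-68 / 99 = 1103942 / 18315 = 60.28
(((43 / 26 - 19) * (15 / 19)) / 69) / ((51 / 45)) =-33825 / 193154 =-0.18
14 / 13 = 1.08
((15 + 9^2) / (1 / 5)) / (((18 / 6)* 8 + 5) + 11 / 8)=1280 / 81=15.80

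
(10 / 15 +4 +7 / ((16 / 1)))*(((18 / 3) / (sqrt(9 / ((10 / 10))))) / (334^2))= 245 / 2677344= 0.00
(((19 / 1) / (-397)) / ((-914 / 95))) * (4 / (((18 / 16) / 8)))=231040 / 1632861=0.14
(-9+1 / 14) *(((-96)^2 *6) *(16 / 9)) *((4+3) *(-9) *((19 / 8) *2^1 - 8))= -179712000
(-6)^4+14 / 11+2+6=14358 / 11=1305.27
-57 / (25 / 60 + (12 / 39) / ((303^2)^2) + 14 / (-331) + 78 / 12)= -8.29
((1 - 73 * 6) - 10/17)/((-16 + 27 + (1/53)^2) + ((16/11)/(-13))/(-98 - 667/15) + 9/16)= -102170810883856/2699950591527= -37.84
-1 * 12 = -12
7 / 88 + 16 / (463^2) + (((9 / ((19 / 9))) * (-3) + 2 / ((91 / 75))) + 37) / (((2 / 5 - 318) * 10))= 925557330393 / 12948818818936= 0.07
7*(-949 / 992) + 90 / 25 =-15359 / 4960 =-3.10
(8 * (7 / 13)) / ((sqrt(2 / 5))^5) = 175 * sqrt(10) / 13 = 42.57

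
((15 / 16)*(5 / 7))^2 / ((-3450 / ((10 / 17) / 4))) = -375 / 19618816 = -0.00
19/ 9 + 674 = 6085/ 9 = 676.11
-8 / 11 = -0.73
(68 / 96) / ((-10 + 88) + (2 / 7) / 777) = 30821 / 3393952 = 0.01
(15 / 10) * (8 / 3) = 4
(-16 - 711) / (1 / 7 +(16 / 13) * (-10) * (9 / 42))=66157 / 227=291.44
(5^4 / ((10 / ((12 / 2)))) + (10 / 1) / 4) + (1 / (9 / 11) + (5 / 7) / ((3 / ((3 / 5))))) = 47737 / 126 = 378.87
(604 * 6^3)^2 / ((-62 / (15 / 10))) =-12765641472 / 31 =-411794886.19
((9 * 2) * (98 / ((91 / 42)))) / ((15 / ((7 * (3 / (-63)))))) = -1176 / 65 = -18.09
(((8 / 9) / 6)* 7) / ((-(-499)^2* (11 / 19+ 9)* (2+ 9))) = -38 / 961392861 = -0.00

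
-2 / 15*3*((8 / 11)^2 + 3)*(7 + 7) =-11956 / 605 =-19.76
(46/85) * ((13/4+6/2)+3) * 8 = 3404/85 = 40.05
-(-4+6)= -2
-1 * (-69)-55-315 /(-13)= 497 /13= 38.23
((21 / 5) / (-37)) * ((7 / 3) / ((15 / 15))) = -49 / 185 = -0.26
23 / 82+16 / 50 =1231 / 2050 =0.60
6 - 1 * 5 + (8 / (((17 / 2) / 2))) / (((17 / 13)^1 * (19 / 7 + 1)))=401 / 289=1.39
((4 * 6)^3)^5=504857282956046106624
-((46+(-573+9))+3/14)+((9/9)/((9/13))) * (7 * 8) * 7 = 136585/126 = 1084.01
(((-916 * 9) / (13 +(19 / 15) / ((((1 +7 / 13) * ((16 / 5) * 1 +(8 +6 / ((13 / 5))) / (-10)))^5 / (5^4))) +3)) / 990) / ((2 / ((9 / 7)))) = -352853773642017792 / 1180677961412536895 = -0.30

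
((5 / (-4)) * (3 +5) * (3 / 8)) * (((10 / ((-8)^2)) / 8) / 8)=-75 / 8192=-0.01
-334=-334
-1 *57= -57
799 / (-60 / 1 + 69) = 799 / 9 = 88.78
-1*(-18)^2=-324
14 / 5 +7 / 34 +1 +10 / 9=7829 / 1530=5.12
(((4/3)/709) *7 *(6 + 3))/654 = 14/77281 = 0.00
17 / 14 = 1.21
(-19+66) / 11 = 47 / 11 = 4.27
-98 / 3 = -32.67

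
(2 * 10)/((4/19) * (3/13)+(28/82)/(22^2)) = 49014680/120793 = 405.77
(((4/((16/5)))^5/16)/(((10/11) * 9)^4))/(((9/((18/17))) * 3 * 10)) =14641/87716265984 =0.00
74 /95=0.78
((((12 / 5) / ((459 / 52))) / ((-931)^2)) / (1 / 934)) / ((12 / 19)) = 0.00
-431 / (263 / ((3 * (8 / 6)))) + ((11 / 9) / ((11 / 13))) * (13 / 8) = -79681 / 18936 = -4.21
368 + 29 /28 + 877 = 34889 /28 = 1246.04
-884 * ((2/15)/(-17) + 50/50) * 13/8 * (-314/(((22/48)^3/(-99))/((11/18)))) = -1406036736/5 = -281207347.20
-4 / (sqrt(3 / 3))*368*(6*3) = -26496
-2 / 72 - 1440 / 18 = -2881 / 36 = -80.03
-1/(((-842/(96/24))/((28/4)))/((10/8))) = 35/842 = 0.04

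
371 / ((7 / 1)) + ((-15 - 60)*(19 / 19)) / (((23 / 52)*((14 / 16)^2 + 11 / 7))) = -156969 / 8027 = -19.56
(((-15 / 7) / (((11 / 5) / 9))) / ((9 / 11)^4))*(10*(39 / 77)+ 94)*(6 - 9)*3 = 23074700 / 1323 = 17441.19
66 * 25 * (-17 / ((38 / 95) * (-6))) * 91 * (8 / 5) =1701700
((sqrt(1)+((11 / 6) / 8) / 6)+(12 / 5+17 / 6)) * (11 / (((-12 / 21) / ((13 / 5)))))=-9040031 / 28800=-313.89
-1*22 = -22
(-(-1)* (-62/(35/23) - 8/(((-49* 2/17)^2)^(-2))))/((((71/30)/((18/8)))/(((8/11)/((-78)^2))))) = -77836228278/77166972883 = -1.01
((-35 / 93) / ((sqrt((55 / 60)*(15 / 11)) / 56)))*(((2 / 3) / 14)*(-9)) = 112*sqrt(5) / 31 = 8.08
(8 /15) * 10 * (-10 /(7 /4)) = -640 /21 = -30.48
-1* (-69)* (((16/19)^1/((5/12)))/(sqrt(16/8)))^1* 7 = 690.26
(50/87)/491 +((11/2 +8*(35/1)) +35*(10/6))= 9791719/28478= 343.83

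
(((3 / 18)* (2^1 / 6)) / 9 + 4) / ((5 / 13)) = 8437 / 810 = 10.42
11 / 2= 5.50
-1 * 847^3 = -607645423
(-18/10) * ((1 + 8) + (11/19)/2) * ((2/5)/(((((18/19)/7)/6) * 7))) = -42.36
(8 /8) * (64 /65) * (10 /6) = 64 /39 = 1.64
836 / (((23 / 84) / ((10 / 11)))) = 63840 / 23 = 2775.65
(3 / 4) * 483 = 1449 / 4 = 362.25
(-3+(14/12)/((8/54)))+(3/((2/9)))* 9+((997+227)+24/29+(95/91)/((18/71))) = 257521721/190008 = 1355.32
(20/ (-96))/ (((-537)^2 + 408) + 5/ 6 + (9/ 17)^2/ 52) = -18785/ 26038520162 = -0.00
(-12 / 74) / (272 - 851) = 2 / 7141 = 0.00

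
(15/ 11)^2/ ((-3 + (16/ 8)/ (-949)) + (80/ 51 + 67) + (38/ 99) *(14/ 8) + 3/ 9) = 65338650/ 2339170141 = 0.03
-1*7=-7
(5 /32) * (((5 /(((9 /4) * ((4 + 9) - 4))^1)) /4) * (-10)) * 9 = -125 /144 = -0.87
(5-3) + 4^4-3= 255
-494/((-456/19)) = 247/12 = 20.58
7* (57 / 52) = 399 / 52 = 7.67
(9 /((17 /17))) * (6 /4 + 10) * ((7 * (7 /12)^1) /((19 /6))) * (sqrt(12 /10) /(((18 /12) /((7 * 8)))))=94668 * sqrt(30) /95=5458.08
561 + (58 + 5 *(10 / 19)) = 11811 / 19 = 621.63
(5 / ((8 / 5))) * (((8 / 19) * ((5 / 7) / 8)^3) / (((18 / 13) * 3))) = 40625 / 180182016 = 0.00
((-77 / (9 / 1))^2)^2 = 35153041 / 6561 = 5357.88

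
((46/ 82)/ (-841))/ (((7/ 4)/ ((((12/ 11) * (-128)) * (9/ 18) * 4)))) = 282624/ 2655037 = 0.11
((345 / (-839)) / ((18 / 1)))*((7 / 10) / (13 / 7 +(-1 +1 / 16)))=-4508 / 259251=-0.02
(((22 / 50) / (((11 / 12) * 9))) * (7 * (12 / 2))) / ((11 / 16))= 896 / 275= 3.26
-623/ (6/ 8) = -2492/ 3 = -830.67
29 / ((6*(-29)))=-1 / 6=-0.17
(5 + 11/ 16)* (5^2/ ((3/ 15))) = 710.94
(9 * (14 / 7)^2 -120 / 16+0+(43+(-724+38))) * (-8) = 4916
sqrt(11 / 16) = sqrt(11) / 4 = 0.83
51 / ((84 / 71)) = 1207 / 28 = 43.11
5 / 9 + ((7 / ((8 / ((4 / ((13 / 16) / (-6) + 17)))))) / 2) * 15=30775 / 14571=2.11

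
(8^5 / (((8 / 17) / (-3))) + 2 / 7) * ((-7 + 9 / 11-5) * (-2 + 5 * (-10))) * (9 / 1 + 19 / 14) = -678069221700 / 539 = -1258013398.33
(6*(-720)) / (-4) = 1080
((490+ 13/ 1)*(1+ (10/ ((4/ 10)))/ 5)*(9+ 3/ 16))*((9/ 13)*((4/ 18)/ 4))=221823/ 208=1066.46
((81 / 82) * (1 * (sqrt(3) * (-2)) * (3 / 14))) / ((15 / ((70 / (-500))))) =81 * sqrt(3) / 20500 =0.01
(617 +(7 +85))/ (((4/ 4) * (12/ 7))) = 4963/ 12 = 413.58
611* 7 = 4277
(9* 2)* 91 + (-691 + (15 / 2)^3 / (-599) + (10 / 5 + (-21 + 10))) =937.30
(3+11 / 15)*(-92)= -5152 / 15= -343.47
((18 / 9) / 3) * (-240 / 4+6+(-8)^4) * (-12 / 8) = -4042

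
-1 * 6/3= -2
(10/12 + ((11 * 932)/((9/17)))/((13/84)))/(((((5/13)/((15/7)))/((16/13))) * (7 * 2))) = 39039876/637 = 61287.09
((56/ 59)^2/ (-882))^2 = 1024/ 981506241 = 0.00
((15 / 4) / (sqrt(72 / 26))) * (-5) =-25 * sqrt(13) / 8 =-11.27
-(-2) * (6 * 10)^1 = 120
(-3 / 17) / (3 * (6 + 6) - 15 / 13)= -13 / 2567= -0.01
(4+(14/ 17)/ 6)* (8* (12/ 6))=3376/ 51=66.20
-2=-2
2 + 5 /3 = 11 /3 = 3.67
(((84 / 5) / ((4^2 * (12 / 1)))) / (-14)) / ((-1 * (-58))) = -1 / 9280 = -0.00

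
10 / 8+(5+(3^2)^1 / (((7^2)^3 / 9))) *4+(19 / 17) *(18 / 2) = 250496753 / 8000132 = 31.31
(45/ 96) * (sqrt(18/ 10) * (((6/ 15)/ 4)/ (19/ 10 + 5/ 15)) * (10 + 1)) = 297 * sqrt(5)/ 2144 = 0.31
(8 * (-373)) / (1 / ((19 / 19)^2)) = -2984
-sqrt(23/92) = -1/2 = -0.50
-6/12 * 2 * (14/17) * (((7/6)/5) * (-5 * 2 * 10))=980/51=19.22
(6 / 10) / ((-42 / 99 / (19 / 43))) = -1881 / 3010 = -0.62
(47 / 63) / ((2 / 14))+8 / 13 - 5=98 / 117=0.84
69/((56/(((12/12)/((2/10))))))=345/56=6.16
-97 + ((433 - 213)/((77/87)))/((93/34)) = -1329/217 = -6.12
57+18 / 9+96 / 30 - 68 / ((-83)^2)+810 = 30042589 / 34445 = 872.19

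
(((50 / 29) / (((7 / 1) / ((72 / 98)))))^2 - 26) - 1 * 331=-356.97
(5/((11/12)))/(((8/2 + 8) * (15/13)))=13/33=0.39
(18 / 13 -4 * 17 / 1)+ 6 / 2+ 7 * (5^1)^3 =10548 / 13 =811.38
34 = 34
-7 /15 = -0.47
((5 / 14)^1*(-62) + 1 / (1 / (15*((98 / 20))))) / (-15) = -719 / 210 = -3.42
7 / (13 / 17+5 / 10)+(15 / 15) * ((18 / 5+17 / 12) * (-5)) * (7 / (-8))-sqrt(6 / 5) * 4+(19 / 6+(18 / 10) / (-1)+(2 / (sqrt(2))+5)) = -4 * sqrt(30) / 5+sqrt(2)+698653 / 20640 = 30.88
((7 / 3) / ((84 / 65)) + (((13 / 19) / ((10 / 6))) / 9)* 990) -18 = 19811 / 684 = 28.96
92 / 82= 46 / 41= 1.12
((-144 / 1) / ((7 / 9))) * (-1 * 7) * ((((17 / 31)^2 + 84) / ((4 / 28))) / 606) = 122491656 / 97061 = 1262.01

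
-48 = -48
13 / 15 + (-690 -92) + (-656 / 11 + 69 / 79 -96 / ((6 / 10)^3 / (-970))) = 16825755856 / 39105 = 430271.21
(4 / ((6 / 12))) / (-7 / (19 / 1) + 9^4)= 38 / 31163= 0.00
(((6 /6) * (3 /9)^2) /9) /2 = 1 /162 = 0.01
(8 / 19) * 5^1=40 / 19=2.11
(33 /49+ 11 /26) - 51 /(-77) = 24649 /14014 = 1.76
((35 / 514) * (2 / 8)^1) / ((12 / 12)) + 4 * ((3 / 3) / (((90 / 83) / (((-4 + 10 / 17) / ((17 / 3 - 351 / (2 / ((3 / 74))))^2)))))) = -432363349097 / 72254347240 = -5.98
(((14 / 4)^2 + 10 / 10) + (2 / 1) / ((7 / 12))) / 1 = 467 / 28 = 16.68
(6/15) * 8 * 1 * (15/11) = 48/11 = 4.36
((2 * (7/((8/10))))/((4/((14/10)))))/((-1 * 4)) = -49/32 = -1.53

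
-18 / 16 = -9 / 8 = -1.12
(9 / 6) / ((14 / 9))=0.96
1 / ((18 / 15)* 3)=5 / 18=0.28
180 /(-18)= -10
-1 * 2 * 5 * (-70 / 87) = 700 / 87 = 8.05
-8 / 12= -0.67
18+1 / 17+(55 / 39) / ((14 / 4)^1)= 85681 / 4641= 18.46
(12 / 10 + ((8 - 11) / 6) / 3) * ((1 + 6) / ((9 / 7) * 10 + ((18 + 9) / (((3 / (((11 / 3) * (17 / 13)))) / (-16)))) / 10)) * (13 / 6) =-0.28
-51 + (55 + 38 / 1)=42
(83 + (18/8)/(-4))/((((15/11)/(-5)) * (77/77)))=-14509/48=-302.27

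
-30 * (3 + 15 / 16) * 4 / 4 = -945 / 8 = -118.12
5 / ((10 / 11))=11 / 2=5.50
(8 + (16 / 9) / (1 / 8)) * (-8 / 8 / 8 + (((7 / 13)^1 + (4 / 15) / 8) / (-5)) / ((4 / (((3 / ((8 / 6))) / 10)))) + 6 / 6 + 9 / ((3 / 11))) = 3522331 / 4680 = 752.63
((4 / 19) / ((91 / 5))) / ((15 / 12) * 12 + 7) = 10 / 19019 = 0.00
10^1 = 10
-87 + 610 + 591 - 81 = 1033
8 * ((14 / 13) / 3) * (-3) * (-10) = 1120 / 13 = 86.15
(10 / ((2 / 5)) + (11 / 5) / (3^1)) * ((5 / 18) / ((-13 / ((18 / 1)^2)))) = -2316 / 13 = -178.15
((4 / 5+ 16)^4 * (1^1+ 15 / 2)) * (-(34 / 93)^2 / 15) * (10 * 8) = -289901273088 / 600625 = -482666.01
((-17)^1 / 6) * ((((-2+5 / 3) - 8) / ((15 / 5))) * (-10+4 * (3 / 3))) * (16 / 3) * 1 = -251.85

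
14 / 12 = 7 / 6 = 1.17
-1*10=-10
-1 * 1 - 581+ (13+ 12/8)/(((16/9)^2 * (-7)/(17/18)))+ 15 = -4068693/7168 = -567.62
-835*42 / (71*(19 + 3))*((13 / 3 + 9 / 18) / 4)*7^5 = -2848870535 / 6248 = -455965.19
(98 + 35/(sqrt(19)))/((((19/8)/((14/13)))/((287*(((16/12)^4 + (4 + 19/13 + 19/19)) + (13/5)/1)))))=14479039792*sqrt(19)/4941729 + 202706557088/1300455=168644.94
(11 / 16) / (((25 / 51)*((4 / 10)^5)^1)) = 70125 / 512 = 136.96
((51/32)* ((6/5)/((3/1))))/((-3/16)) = -17/5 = -3.40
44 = 44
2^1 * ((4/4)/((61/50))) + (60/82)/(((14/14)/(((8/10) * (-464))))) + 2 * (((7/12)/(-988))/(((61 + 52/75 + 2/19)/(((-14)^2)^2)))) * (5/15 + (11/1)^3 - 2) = -1245.76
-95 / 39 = -2.44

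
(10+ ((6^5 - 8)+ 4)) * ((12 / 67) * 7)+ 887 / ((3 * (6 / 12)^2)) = 2198780 / 201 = 10939.20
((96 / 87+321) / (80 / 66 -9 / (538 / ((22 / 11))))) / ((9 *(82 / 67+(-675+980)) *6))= 1851881273 / 112057411662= 0.02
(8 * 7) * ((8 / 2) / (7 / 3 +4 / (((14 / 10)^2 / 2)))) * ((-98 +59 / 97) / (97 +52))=-311070816 / 13629179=-22.82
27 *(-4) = -108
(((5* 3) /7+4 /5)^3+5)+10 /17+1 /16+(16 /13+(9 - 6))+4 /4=5513584047 /151606000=36.37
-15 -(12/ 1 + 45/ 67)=-1854/ 67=-27.67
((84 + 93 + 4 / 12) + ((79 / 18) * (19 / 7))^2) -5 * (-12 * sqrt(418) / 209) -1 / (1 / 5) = 60 * sqrt(418) / 209 + 4988965 / 15876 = 320.12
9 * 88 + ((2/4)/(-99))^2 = 31049569/39204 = 792.00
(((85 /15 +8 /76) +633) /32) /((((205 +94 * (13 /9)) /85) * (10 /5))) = 4642275 /1864736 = 2.49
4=4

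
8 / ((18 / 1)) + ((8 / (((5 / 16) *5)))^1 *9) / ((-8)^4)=3281 / 7200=0.46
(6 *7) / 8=21 / 4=5.25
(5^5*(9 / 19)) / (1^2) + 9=28296 / 19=1489.26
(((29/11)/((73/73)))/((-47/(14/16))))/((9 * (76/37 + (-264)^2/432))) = -7511/225031488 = -0.00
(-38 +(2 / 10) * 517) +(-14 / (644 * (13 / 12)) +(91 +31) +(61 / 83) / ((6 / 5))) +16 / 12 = 46984963 / 248170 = 189.33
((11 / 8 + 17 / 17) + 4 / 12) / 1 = 65 / 24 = 2.71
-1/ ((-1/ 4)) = 4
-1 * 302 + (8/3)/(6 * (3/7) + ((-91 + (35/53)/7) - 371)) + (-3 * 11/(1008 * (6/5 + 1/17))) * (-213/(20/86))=-278.19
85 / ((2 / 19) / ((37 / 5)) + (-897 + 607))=-11951 / 40772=-0.29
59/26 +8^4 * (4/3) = 426161/78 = 5463.60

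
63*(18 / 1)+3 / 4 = 1134.75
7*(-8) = -56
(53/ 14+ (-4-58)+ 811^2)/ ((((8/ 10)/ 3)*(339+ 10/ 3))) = 414327555/ 57512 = 7204.19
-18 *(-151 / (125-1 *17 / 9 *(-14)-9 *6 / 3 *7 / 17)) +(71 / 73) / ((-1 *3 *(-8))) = 730140835 / 38608824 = 18.91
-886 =-886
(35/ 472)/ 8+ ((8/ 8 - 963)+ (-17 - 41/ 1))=-3851485/ 3776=-1019.99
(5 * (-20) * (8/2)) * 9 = -3600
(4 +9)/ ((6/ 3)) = 6.50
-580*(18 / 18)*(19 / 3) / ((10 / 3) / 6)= -6612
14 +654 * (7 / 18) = 805 / 3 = 268.33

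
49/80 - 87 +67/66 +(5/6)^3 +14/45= -401461/4752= -84.48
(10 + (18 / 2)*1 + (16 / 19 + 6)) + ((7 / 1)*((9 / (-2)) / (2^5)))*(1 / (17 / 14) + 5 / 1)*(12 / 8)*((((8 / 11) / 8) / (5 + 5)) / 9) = 25.83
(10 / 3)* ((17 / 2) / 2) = 85 / 6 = 14.17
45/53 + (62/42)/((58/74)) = 88196/32277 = 2.73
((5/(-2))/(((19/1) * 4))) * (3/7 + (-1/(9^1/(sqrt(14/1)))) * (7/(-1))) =-35 * sqrt(14)/1368-15/1064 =-0.11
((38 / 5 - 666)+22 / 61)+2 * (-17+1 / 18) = -1899343 / 2745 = -691.93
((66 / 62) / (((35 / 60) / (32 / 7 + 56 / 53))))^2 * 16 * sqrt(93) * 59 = 645391668658176 * sqrt(93) / 6481377049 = 960279.24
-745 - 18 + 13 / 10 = -7617 / 10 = -761.70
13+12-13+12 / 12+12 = 25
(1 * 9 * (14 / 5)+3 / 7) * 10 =1794 / 7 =256.29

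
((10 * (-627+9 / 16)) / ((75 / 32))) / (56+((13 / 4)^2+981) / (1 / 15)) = -213824 / 1194355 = -0.18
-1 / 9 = -0.11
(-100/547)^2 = 10000/299209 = 0.03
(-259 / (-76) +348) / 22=26707 / 1672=15.97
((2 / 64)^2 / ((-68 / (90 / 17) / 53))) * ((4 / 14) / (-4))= 2385 / 8286208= 0.00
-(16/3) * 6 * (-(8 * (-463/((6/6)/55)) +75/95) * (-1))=123861280/19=6519014.74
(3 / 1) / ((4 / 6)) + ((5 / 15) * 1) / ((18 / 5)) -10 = -146 / 27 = -5.41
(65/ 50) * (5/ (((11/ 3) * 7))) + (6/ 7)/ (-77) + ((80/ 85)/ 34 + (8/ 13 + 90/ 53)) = 554510465/ 214652438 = 2.58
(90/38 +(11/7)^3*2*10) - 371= -1896592/6517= -291.02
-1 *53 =-53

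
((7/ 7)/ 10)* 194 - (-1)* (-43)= -118/ 5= -23.60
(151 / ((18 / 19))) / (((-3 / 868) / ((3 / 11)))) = -1245146 / 99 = -12577.23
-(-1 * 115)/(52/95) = 10925/52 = 210.10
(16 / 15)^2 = 256 / 225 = 1.14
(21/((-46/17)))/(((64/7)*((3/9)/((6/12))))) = -7497/5888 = -1.27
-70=-70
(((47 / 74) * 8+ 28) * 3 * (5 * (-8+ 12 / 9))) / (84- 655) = 122400 / 21127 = 5.79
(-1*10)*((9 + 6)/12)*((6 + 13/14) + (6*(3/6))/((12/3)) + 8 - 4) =-8175/56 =-145.98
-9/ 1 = -9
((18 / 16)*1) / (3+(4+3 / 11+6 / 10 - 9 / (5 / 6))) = -495 / 1288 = -0.38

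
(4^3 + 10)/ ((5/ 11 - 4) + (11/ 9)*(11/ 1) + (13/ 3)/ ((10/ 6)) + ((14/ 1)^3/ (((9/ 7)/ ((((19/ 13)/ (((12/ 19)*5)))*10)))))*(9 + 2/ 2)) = 1428570/ 1907115493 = 0.00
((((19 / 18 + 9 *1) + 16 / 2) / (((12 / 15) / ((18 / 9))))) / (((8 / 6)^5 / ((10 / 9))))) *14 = 170625 / 1024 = 166.63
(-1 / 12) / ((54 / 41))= -41 / 648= -0.06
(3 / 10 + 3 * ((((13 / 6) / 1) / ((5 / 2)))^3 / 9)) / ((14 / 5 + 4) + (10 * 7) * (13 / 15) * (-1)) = -10469 / 1090800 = -0.01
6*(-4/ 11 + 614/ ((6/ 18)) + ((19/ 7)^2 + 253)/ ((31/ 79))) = 251151624/ 16709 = 15030.92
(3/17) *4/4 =0.18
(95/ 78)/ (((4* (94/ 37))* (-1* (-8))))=3515/ 234624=0.01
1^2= 1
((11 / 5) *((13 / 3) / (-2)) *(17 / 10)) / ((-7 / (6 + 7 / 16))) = 250393 / 33600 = 7.45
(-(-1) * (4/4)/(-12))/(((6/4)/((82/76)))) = -41/684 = -0.06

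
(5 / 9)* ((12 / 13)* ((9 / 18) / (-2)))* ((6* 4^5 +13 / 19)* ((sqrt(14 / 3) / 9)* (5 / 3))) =-315.15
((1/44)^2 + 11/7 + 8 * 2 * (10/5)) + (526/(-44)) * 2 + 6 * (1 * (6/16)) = 161443/13552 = 11.91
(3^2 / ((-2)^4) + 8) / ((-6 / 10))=-685 / 48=-14.27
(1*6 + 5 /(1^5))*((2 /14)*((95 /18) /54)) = 1045 /6804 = 0.15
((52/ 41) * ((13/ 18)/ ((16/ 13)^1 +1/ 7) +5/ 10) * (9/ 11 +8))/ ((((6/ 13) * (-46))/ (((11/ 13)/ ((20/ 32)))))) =-11641552/ 15913125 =-0.73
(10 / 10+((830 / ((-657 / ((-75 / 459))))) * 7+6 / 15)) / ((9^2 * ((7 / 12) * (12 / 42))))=2859794 / 13570335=0.21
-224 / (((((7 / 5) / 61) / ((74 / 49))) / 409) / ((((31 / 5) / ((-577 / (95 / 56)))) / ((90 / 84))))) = 8699416912 / 84819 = 102564.48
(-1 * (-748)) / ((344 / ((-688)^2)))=1029248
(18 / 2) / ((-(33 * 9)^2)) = -0.00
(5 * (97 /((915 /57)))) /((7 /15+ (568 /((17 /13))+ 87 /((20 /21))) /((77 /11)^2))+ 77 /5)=92113140 /81083213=1.14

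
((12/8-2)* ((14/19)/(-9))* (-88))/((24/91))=-7007/513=-13.66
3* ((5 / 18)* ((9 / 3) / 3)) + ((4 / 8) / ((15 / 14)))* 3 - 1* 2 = 7 / 30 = 0.23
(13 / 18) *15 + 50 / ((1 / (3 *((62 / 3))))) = 18665 / 6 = 3110.83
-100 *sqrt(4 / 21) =-200 *sqrt(21) / 21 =-43.64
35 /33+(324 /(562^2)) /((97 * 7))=1876510838 /1769279127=1.06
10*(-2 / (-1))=20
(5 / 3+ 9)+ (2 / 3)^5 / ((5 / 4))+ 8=22808 / 1215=18.77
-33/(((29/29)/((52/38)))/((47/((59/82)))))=-3306732/1121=-2949.81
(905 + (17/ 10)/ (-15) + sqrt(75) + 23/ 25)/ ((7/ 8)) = 40 * sqrt(3)/ 7 + 543484/ 525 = 1045.11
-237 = -237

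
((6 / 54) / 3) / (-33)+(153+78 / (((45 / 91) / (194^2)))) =26447574082 / 4455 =5936604.73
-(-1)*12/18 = 2/3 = 0.67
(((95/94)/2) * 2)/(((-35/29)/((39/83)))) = -21489/54614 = -0.39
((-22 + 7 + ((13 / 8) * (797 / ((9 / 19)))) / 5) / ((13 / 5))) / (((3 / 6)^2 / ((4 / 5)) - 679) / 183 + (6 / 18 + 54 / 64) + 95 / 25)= 233579980 / 1448421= 161.27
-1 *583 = -583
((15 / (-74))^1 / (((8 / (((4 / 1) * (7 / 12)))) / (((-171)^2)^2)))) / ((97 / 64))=-119705051340 / 3589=-33353316.06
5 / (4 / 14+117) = 35 / 821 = 0.04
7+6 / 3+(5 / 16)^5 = 9440309 / 1048576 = 9.00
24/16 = 3/2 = 1.50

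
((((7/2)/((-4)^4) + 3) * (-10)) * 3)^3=-12398568773625/16777216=-739012.29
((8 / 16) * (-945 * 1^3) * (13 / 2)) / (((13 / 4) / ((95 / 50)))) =-1795.50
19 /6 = 3.17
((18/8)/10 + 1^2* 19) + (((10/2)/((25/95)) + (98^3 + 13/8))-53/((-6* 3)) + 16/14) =1185957281/1260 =941235.94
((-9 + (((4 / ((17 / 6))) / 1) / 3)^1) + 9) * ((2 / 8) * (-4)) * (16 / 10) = -64 / 85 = -0.75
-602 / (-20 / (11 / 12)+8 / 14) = 28.33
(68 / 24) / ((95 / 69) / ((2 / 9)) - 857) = -391 / 117411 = -0.00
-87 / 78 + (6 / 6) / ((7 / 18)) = 265 / 182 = 1.46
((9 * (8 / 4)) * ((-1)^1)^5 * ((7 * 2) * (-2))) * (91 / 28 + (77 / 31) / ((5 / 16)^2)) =11204298 / 775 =14457.16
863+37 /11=9530 /11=866.36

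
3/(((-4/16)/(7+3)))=-120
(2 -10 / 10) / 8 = 1 / 8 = 0.12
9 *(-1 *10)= -90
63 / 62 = 1.02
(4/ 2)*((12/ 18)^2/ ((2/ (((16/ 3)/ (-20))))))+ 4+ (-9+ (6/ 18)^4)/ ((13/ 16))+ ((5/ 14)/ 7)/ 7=-1992863/ 277830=-7.17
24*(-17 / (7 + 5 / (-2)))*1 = -90.67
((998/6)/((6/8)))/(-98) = -998/441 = -2.26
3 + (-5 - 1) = -3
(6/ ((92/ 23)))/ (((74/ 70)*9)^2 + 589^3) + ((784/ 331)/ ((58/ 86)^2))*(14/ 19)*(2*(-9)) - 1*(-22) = -47.07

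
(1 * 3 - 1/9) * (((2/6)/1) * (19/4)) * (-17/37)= -4199/1998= -2.10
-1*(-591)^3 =206425071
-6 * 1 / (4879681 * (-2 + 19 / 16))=0.00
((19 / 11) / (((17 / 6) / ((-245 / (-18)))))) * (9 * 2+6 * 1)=37240 / 187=199.14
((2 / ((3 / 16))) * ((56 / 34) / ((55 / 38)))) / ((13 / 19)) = 646912 / 36465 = 17.74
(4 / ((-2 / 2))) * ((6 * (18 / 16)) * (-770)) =20790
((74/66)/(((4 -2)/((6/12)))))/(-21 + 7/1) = -37/1848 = -0.02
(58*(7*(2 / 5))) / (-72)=-203 / 90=-2.26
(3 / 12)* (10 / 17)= 5 / 34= 0.15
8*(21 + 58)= 632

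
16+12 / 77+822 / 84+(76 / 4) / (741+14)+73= 11506861 / 116270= 98.97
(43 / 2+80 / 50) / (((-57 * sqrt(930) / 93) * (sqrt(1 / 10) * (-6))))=0.65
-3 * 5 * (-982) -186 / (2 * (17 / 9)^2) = 4249437 / 289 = 14703.93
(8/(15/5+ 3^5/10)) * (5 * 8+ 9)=560/39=14.36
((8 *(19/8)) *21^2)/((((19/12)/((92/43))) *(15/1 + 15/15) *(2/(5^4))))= 19018125/86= 221140.99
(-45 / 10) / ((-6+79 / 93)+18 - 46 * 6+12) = 837 / 46714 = 0.02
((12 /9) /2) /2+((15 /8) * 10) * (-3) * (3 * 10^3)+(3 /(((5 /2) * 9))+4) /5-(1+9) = -4218971 /25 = -168758.84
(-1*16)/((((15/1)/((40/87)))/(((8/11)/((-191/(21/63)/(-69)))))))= -23552/548361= -0.04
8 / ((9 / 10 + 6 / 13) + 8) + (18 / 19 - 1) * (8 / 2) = 14892 / 23123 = 0.64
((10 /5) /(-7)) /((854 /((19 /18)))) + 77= 4142735 /53802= 77.00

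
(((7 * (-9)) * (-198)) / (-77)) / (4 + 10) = -81 / 7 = -11.57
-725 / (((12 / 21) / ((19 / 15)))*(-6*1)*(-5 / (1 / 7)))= -551 / 72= -7.65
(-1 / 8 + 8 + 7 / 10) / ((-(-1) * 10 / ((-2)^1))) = -343 / 200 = -1.72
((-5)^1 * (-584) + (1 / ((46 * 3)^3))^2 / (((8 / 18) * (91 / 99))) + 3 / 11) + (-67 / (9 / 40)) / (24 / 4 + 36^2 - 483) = 8972127061594117441 / 3072741866498304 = 2919.91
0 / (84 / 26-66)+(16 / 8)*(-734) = -1468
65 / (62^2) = 65 / 3844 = 0.02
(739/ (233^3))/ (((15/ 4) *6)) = 1478/ 569220165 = 0.00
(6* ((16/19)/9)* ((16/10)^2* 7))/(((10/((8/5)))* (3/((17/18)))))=487424/961875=0.51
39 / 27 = 13 / 9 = 1.44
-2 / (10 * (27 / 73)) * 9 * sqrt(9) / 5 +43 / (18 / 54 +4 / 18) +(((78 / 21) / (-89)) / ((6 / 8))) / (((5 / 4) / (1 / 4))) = 3479558 / 46725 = 74.47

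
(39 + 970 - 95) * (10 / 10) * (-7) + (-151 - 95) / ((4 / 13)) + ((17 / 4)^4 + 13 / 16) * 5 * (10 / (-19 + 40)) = -17253655 / 2688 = -6418.77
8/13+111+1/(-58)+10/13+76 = 142029/754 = 188.37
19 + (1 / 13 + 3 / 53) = 13183 / 689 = 19.13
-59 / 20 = -2.95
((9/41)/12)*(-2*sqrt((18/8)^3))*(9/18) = -81/1312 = -0.06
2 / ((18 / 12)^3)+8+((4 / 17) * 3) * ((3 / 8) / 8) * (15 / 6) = 127423 / 14688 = 8.68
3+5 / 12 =41 / 12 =3.42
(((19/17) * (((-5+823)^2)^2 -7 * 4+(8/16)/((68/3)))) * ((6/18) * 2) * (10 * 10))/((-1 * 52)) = -9641053168894075/15028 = -641539337828.99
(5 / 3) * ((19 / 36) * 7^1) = 6.16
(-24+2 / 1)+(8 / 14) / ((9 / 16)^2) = -11450 / 567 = -20.19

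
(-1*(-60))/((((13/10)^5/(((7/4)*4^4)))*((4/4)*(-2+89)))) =896000000/10767497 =83.21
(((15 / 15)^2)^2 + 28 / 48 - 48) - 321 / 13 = -11093 / 156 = -71.11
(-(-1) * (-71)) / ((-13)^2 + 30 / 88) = -3124 / 7451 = -0.42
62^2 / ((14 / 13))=24986 / 7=3569.43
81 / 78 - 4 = -2.96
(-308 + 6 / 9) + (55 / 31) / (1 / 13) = -26437 / 93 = -284.27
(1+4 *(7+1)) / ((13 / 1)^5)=33 / 371293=0.00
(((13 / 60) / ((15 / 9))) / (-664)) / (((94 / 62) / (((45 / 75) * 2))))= -1209 / 7802000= -0.00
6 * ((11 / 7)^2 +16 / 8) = 1314 / 49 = 26.82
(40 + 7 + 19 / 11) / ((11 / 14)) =7504 / 121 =62.02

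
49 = 49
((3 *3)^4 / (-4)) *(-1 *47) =308367 / 4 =77091.75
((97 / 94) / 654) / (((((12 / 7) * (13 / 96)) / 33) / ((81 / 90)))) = 67221 / 332995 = 0.20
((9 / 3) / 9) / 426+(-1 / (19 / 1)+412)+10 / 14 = 70141885 / 169974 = 412.66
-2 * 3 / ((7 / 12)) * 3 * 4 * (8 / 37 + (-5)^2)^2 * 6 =-4512614976 / 9583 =-470897.94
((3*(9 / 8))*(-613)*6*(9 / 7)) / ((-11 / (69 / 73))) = 30834513 / 22484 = 1371.40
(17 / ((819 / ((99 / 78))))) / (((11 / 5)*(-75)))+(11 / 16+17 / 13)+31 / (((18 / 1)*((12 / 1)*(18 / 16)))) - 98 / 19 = -1326278743 / 436952880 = -3.04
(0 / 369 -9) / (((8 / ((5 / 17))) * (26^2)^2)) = -45 / 62148736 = -0.00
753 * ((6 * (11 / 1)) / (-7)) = -49698 / 7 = -7099.71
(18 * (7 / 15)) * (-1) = -8.40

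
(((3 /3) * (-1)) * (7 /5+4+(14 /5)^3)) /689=-263 /6625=-0.04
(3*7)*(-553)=-11613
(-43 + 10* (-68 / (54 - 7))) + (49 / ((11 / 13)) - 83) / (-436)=-3235256 / 56353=-57.41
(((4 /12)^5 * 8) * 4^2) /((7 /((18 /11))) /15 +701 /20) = 2560 /171729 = 0.01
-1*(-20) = 20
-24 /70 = -12 /35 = -0.34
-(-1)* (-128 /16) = -8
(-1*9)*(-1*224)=2016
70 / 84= 5 / 6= 0.83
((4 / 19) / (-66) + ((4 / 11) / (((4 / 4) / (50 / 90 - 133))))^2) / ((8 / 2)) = 215971031 / 372438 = 579.88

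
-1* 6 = -6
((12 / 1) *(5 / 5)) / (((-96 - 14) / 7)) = -42 / 55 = -0.76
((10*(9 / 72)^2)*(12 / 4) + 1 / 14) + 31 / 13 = 8517 / 2912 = 2.92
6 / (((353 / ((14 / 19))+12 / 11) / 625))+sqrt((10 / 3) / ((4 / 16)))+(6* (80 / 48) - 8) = 2* sqrt(30) / 3+145078 / 14789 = 13.46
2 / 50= 1 / 25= 0.04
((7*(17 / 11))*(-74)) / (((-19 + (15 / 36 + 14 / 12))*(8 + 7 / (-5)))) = 176120 / 25289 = 6.96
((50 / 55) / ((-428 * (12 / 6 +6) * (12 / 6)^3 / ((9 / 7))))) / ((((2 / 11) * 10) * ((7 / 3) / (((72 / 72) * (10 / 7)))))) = -0.00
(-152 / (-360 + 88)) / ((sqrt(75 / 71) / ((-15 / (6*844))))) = -19*sqrt(213) / 172176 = -0.00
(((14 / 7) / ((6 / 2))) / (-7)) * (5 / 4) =-5 / 42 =-0.12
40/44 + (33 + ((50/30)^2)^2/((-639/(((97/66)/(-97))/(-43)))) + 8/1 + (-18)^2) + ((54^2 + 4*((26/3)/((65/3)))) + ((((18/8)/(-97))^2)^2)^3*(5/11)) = 14036447526019726428802755839663032810628663/4274831333060867912535278352910390394880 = 3283.51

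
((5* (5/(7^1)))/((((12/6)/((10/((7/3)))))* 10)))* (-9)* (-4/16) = 675/392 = 1.72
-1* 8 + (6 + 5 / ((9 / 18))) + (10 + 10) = 28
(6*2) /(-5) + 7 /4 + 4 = 67 /20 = 3.35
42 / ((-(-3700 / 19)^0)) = -42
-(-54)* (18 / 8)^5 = 3113.91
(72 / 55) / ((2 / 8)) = 5.24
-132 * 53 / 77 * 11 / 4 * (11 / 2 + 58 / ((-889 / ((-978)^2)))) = 194038196385 / 12446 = 15590406.27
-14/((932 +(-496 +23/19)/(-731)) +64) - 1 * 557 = -453568183/814285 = -557.01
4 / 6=2 / 3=0.67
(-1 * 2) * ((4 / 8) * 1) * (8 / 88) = -1 / 11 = -0.09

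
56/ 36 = 14/ 9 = 1.56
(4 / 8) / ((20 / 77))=1.92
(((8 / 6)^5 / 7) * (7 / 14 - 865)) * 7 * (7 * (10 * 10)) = -619673600 / 243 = -2550097.12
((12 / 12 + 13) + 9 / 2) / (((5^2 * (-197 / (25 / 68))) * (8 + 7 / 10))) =-185 / 1165452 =-0.00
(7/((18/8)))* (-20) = -560/9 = -62.22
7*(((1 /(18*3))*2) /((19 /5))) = 35 /513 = 0.07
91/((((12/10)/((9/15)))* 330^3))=0.00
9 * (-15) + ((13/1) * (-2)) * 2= -187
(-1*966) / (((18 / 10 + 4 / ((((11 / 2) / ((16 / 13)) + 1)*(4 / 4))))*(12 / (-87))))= 2451225 / 886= 2766.62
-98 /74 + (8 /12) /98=-7166 /5439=-1.32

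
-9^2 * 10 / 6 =-135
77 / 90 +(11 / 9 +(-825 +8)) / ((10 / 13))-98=-104189 / 90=-1157.66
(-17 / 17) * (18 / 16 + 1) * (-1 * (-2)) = -17 / 4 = -4.25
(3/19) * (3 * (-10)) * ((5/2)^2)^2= -28125/152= -185.03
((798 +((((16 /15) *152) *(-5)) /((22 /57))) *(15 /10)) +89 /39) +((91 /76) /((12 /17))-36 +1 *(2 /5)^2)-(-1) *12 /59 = -458634014849 /192363600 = -2384.20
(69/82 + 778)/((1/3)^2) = 574785/82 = 7009.57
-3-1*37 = -40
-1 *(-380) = 380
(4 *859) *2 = 6872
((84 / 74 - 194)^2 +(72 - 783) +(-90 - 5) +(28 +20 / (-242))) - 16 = 6030083020 / 165649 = 36402.77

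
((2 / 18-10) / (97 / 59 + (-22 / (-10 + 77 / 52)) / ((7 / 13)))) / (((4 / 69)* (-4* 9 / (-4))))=-374517073 / 127250460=-2.94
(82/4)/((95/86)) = 18.56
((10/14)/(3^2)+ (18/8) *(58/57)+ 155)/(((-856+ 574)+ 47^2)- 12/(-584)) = 27502093/336769965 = 0.08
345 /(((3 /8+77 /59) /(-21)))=-3419640 /793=-4312.28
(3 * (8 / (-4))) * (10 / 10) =-6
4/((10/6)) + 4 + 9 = 77/5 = 15.40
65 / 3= 21.67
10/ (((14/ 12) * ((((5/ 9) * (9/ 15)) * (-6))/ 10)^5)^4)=1235961914062500000/ 2401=514769643507913.37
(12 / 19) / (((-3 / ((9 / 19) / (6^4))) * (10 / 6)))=-1 / 21660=-0.00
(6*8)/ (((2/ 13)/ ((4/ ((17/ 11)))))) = 13728/ 17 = 807.53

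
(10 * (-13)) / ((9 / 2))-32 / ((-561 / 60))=-25.47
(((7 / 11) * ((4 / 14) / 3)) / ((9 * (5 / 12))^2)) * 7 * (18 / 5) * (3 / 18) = 224 / 12375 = 0.02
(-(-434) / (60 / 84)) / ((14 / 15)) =651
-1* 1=-1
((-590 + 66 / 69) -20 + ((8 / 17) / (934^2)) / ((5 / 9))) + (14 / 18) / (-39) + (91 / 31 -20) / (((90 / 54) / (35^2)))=-61013235168439976 / 4639266629595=-13151.48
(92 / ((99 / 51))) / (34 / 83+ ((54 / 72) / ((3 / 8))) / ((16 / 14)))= 519248 / 23661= 21.95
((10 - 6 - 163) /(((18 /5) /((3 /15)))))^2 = 2809 /36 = 78.03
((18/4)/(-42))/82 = -3/2296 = -0.00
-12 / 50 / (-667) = 6 / 16675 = 0.00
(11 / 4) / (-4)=-11 / 16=-0.69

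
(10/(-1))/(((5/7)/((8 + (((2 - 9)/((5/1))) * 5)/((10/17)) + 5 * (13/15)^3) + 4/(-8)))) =10822/675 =16.03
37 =37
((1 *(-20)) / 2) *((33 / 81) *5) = -550 / 27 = -20.37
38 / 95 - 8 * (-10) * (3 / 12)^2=27 / 5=5.40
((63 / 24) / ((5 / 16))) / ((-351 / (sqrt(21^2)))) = -98 / 195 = -0.50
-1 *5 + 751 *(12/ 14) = 4471/ 7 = 638.71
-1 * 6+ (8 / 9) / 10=-266 / 45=-5.91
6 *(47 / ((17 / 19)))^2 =4784694 / 289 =16556.03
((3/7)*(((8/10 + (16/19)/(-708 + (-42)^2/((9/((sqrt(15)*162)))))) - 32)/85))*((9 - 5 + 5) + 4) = -12139459460024/5936044039975 + 19656*sqrt(15)/169601258285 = -2.05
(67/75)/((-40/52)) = -1.16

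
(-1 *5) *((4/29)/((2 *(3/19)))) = -190/87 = -2.18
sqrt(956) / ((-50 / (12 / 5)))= -12 * sqrt(239) / 125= -1.48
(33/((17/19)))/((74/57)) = 35739/1258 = 28.41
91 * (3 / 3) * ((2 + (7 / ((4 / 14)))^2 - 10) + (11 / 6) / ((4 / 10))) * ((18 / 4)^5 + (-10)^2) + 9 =105651800.04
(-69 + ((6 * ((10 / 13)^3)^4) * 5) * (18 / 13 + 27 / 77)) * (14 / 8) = -1557065441324640189 / 13326504690059132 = -116.84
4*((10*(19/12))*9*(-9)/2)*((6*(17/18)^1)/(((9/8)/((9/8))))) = -14535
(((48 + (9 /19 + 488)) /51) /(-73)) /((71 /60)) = -0.12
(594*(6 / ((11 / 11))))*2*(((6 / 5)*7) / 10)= 149688 / 25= 5987.52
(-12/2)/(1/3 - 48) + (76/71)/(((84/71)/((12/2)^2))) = 32.70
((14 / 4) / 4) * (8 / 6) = 7 / 6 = 1.17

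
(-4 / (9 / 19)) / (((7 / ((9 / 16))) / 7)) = -19 / 4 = -4.75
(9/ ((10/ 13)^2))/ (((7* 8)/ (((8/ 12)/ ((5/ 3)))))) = 1521/ 14000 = 0.11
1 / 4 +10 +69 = 317 / 4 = 79.25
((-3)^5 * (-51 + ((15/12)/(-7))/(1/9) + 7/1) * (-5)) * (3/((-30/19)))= 5895909/56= 105284.09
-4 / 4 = -1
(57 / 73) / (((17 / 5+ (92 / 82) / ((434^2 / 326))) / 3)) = 1650704895 / 2397303794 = 0.69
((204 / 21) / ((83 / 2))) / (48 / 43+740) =1462 / 4628827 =0.00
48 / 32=1.50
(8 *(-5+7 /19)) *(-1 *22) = 15488 /19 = 815.16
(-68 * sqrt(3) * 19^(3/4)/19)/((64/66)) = -561 * 19^(3/4) * sqrt(3)/152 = -58.18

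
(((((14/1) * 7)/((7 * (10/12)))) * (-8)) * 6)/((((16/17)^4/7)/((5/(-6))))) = 12277587/2048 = 5994.92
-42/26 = -1.62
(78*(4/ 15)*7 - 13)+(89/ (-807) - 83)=199691/ 4035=49.49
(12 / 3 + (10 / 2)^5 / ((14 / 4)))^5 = 580251613474308.94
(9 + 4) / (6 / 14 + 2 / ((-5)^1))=455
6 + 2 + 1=9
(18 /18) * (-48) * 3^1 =-144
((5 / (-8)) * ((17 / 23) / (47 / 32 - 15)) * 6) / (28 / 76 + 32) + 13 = 5310731 / 408319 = 13.01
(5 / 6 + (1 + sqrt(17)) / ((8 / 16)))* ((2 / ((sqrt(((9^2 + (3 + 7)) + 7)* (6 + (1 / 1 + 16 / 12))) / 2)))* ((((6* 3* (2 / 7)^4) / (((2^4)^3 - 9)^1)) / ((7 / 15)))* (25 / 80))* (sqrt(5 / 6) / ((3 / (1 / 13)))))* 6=3060* sqrt(5) / 6250809019 + 2160* sqrt(85) / 6250809019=0.00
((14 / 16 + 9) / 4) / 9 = 79 / 288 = 0.27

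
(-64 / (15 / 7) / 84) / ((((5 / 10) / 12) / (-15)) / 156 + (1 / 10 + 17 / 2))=-19968 / 482975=-0.04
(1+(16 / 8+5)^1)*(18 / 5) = 144 / 5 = 28.80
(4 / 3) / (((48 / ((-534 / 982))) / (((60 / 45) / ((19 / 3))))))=-89 / 27987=-0.00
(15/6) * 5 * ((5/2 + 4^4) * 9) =116325/4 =29081.25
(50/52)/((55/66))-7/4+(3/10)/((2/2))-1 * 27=-7097/260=-27.30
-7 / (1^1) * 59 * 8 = -3304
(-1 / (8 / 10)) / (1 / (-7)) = 35 / 4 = 8.75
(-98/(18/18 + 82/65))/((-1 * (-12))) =-65/18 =-3.61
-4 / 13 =-0.31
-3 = -3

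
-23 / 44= -0.52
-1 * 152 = -152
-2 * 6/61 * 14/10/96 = -7/2440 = -0.00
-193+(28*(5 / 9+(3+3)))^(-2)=-526716991 / 2729104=-193.00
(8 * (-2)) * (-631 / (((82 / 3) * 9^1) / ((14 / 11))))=70672 / 1353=52.23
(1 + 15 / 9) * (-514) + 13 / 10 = -41081 / 30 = -1369.37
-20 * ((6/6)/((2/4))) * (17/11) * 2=-1360/11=-123.64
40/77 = 0.52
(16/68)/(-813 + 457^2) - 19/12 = -16798895/10609836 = -1.58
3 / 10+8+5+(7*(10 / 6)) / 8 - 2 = 1531 / 120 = 12.76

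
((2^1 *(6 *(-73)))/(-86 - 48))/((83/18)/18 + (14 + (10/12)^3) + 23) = 283824/1642639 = 0.17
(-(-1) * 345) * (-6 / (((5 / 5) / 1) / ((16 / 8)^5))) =-66240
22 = 22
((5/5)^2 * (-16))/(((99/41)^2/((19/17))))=-511024/166617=-3.07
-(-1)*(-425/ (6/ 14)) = -2975/ 3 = -991.67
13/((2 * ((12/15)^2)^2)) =8125/512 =15.87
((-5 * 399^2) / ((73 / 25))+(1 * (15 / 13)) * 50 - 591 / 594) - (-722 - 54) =-51066456251 / 187902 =-271771.75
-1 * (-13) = 13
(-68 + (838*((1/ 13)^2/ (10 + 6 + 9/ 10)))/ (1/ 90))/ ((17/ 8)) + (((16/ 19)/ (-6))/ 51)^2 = -19.57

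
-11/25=-0.44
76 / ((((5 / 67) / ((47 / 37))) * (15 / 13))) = 3111212 / 2775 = 1121.16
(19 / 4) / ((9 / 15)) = 95 / 12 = 7.92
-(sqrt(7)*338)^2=-799708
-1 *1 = -1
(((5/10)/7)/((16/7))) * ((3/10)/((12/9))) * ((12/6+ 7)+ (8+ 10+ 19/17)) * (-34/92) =-2151/29440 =-0.07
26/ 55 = 0.47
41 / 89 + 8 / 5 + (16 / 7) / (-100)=31739 / 15575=2.04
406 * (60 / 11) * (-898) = -21875280 / 11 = -1988661.82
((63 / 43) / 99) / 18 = 7 / 8514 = 0.00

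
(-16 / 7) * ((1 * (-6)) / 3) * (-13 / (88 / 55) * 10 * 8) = -20800 / 7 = -2971.43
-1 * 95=-95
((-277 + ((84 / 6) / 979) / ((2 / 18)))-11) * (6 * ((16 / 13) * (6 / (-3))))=54110592 / 12727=4251.64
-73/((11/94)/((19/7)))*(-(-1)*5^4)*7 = -81486250/11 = -7407840.91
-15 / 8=-1.88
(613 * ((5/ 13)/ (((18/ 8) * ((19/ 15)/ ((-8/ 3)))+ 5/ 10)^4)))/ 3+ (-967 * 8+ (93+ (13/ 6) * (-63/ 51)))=-6894.61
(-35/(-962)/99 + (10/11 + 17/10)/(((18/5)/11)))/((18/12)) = 1518587/285714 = 5.32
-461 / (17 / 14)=-6454 / 17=-379.65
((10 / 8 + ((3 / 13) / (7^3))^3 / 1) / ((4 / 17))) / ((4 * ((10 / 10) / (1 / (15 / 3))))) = 7535834341051 / 28370199865280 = 0.27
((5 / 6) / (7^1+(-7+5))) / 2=1 / 12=0.08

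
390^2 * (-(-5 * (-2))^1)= -1521000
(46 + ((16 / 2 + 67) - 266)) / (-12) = 145 / 12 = 12.08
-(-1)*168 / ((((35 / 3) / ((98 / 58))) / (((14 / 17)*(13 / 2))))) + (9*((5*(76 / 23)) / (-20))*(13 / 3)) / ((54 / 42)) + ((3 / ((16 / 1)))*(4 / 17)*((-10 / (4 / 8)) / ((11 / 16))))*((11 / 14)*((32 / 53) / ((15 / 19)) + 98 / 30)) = 6380783117 / 63101535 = 101.12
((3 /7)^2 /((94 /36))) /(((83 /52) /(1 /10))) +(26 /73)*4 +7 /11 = 1585140211 /767463235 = 2.07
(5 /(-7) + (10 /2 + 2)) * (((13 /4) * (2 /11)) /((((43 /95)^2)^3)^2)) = 14049362279228561035156250 /279717415580838034807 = 50226.98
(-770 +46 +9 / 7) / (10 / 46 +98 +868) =-116357 / 155561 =-0.75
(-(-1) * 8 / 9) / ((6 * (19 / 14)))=56 / 513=0.11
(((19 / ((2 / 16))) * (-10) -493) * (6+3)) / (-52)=18117 / 52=348.40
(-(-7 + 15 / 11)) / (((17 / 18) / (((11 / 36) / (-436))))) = -31 / 7412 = -0.00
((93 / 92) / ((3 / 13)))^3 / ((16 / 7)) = 458155789 / 12459008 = 36.77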